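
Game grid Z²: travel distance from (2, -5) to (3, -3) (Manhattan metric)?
3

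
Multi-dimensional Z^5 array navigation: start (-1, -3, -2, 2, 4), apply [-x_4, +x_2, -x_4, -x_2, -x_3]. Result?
(-1, -3, -3, 0, 4)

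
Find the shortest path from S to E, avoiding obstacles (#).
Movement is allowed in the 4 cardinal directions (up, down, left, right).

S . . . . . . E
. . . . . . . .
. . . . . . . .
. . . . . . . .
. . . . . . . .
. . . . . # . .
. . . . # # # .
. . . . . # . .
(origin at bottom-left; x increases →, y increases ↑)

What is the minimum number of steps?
7
(one shortest path: (0, 7) → (1, 7) → (2, 7) → (3, 7) → (4, 7) → (5, 7) → (6, 7) → (7, 7))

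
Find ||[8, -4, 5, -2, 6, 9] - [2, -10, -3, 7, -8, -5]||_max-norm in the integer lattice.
14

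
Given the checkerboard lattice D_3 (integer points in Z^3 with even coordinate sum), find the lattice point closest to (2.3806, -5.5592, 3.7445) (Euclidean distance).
(2, -6, 4)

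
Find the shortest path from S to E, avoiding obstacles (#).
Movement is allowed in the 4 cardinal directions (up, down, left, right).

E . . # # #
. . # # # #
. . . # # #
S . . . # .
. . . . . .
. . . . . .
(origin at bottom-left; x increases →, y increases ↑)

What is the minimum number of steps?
3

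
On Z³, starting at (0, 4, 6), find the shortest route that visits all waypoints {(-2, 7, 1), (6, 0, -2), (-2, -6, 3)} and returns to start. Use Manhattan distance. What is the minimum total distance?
62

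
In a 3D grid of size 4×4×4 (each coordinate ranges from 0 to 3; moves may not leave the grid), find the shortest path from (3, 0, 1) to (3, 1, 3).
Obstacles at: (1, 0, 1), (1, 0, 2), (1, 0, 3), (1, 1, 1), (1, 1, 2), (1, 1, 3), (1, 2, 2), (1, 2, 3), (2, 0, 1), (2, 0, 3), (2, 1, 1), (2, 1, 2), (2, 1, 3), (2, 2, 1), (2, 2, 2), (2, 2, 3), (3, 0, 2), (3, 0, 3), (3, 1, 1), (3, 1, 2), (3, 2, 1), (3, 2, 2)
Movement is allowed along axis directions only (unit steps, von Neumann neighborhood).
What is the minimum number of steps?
9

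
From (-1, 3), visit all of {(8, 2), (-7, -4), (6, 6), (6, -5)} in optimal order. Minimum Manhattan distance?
39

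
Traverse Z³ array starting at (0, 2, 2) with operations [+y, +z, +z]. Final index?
(0, 3, 4)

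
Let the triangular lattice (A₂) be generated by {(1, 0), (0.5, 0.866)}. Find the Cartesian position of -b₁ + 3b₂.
(0.5, 2.598)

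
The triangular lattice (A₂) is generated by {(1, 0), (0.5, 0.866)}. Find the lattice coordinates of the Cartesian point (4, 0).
4b₁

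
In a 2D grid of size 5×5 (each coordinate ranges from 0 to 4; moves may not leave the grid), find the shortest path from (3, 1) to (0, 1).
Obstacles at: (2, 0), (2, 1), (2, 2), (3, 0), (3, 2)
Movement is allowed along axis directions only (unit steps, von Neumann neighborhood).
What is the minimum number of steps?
9
(one shortest path: (3, 1) → (4, 1) → (4, 2) → (4, 3) → (3, 3) → (2, 3) → (1, 3) → (0, 3) → (0, 2) → (0, 1))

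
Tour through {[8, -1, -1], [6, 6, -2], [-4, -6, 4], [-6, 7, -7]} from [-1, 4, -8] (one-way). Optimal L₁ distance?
59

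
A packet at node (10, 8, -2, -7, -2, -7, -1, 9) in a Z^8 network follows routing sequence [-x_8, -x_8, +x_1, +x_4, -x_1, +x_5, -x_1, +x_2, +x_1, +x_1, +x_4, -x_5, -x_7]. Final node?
(11, 9, -2, -5, -2, -7, -2, 7)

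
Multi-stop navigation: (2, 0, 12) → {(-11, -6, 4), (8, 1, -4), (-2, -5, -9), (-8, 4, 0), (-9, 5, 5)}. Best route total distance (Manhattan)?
88
(one optimal route: (2, 0, 12) → (8, 1, -4) → (-2, -5, -9) → (-11, -6, 4) → (-9, 5, 5) → (-8, 4, 0))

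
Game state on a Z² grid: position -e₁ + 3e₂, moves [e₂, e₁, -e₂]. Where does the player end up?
(0, 3)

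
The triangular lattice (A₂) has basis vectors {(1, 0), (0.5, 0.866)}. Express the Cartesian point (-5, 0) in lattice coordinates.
-5b₁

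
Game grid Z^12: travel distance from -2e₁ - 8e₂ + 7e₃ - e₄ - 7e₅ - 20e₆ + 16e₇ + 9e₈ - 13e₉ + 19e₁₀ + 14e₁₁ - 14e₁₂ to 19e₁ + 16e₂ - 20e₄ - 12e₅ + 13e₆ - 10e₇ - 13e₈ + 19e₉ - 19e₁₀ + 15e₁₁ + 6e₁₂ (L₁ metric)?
248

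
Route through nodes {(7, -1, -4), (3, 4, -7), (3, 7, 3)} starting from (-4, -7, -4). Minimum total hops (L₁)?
42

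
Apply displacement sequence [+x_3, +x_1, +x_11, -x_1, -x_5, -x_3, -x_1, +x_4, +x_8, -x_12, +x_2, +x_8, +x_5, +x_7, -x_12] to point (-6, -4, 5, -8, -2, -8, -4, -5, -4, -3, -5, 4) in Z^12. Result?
(-7, -3, 5, -7, -2, -8, -3, -3, -4, -3, -4, 2)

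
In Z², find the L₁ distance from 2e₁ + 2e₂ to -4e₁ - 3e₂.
11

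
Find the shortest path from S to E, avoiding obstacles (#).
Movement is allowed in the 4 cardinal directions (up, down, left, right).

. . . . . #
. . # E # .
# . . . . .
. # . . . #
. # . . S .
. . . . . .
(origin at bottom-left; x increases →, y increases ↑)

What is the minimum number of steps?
4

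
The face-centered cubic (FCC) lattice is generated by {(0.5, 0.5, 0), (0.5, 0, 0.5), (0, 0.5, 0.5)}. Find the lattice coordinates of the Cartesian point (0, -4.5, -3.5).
-b₁ + b₂ - 8b₃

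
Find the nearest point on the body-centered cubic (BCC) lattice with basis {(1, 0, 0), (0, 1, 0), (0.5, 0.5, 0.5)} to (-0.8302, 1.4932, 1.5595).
(-0.5, 1.5, 1.5)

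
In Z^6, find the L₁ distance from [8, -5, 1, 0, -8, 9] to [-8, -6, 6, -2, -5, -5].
41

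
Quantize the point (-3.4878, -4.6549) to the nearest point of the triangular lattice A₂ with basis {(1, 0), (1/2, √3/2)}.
(-3.5, -4.33)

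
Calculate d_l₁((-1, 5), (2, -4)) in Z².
12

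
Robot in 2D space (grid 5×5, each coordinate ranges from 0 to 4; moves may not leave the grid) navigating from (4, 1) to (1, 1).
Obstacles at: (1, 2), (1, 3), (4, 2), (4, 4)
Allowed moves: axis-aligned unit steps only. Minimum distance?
3
(one shortest path: (4, 1) → (3, 1) → (2, 1) → (1, 1))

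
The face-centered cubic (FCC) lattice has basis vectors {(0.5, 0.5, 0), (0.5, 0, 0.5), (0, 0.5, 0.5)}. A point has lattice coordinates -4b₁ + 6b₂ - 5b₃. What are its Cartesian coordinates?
(1, -4.5, 0.5)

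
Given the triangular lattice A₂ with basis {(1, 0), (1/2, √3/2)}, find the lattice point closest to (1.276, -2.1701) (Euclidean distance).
(1.5, -2.598)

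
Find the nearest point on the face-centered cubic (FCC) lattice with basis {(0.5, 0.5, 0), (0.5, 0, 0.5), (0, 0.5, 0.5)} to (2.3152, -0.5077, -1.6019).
(2, -0.5, -1.5)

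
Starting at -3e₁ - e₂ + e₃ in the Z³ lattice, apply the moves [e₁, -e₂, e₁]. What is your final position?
(-1, -2, 1)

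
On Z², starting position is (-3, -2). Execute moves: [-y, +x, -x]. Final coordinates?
(-3, -3)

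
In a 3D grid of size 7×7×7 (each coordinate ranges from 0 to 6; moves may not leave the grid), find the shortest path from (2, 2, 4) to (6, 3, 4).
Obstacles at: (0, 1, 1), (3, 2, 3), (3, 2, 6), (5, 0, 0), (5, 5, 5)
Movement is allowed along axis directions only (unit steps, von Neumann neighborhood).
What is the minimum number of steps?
5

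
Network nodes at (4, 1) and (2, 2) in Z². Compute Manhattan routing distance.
3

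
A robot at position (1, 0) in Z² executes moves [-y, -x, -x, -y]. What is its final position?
(-1, -2)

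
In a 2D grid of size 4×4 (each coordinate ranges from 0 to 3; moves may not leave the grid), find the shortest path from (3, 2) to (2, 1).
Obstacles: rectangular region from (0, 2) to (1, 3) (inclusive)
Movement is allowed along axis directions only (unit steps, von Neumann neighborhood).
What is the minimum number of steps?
2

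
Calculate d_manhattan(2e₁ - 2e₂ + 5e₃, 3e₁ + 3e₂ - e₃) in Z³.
12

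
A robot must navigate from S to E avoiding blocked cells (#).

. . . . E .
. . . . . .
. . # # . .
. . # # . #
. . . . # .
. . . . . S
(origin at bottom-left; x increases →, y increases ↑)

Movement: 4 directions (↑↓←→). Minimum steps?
12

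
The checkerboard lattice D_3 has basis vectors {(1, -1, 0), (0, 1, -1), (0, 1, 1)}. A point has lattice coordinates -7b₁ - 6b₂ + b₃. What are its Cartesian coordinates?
(-7, 2, 7)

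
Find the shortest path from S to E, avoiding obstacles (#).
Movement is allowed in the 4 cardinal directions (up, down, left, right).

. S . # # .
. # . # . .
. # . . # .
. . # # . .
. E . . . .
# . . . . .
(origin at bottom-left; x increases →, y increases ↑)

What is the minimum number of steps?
6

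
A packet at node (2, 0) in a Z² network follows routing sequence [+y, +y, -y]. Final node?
(2, 1)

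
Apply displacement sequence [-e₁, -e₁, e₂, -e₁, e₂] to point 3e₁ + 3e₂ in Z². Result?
(0, 5)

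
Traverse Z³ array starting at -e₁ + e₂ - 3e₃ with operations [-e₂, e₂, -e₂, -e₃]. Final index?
(-1, 0, -4)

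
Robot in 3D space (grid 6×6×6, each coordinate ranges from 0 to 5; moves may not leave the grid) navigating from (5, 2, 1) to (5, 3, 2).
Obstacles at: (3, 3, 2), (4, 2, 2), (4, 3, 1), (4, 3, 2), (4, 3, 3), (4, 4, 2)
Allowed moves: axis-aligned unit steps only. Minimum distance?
2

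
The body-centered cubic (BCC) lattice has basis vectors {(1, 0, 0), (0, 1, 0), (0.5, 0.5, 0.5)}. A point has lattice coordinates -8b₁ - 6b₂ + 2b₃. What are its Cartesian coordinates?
(-7, -5, 1)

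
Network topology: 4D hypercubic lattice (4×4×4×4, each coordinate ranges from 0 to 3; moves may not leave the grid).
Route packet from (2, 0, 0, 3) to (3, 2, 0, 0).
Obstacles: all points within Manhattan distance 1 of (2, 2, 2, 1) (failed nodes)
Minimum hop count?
6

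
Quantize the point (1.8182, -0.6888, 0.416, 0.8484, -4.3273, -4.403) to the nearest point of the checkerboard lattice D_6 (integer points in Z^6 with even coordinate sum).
(2, -1, 0, 1, -4, -4)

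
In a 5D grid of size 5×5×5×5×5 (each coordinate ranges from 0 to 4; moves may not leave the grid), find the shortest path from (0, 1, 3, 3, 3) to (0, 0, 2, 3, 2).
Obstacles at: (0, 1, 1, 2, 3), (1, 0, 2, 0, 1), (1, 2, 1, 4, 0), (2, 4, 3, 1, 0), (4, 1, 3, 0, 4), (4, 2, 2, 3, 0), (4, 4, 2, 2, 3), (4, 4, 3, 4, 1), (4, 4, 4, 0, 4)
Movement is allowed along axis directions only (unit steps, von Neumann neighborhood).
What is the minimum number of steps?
3
(one shortest path: (0, 1, 3, 3, 3) → (0, 0, 3, 3, 3) → (0, 0, 2, 3, 3) → (0, 0, 2, 3, 2))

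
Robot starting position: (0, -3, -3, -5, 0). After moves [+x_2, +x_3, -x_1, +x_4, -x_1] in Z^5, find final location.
(-2, -2, -2, -4, 0)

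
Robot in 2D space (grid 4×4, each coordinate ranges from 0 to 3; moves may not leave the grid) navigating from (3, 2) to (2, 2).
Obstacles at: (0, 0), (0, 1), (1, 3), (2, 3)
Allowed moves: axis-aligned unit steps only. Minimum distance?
1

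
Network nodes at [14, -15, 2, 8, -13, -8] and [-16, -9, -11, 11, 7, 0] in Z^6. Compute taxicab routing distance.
80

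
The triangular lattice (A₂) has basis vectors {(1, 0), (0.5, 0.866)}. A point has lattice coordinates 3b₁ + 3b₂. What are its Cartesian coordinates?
(4.5, 2.598)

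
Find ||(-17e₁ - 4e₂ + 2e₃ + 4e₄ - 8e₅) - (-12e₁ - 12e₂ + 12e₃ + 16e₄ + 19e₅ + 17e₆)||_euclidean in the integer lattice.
36.756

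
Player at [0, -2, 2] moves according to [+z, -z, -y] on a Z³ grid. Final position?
(0, -3, 2)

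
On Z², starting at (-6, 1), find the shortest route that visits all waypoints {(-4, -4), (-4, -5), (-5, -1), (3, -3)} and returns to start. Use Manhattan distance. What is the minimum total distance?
30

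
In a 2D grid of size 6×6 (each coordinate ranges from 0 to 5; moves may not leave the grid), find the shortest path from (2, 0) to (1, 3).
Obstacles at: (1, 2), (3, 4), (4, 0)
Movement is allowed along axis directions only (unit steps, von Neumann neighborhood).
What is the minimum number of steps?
4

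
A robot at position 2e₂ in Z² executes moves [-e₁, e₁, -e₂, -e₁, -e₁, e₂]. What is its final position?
(-2, 2)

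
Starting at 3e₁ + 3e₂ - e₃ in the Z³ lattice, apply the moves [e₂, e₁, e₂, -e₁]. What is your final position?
(3, 5, -1)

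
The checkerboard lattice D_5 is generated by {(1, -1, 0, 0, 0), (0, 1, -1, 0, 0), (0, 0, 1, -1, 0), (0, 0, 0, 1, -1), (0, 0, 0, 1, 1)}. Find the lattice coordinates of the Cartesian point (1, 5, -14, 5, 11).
b₁ + 6b₂ - 8b₃ - 7b₄ + 4b₅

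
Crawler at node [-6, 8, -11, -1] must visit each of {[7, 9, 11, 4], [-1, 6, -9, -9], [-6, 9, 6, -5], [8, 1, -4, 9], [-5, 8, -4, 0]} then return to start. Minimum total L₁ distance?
136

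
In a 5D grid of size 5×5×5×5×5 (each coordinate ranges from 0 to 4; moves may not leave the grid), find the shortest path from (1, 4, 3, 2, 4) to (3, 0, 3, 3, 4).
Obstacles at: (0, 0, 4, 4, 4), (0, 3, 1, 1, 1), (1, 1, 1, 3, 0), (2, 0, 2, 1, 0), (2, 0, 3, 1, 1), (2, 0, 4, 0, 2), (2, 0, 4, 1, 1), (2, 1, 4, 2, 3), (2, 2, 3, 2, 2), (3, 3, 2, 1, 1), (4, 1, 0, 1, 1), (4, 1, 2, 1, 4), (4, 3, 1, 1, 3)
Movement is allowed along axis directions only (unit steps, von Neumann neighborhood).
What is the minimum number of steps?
7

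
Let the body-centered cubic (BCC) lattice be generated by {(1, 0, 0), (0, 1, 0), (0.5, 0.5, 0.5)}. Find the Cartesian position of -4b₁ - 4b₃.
(-6, -2, -2)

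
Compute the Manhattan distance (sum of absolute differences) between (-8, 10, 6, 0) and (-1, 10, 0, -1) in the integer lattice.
14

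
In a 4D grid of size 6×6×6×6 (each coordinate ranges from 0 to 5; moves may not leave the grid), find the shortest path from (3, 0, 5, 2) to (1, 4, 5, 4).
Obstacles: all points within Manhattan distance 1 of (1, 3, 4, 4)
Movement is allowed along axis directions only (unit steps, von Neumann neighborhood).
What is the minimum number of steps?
8
(one shortest path: (3, 0, 5, 2) → (2, 0, 5, 2) → (1, 0, 5, 2) → (1, 1, 5, 2) → (1, 2, 5, 2) → (1, 3, 5, 2) → (1, 4, 5, 2) → (1, 4, 5, 3) → (1, 4, 5, 4))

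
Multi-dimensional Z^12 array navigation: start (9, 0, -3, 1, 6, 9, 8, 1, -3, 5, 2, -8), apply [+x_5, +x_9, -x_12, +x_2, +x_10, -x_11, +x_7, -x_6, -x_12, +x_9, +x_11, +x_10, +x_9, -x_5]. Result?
(9, 1, -3, 1, 6, 8, 9, 1, 0, 7, 2, -10)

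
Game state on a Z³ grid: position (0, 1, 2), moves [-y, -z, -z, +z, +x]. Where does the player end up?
(1, 0, 1)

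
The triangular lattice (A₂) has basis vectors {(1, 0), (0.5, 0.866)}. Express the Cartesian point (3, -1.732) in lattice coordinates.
4b₁ - 2b₂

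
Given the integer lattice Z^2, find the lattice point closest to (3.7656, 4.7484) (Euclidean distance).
(4, 5)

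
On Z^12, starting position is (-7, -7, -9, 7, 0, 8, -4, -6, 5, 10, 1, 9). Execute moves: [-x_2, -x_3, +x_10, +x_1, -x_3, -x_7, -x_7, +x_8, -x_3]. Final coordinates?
(-6, -8, -12, 7, 0, 8, -6, -5, 5, 11, 1, 9)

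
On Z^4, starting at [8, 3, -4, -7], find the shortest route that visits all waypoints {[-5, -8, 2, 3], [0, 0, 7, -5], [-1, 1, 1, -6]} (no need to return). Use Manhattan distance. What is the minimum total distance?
52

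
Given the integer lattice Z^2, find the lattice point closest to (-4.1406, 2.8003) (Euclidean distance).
(-4, 3)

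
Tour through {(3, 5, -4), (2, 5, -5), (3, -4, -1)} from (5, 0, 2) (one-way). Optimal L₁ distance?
23
(one optimal route: (5, 0, 2) → (3, -4, -1) → (3, 5, -4) → (2, 5, -5))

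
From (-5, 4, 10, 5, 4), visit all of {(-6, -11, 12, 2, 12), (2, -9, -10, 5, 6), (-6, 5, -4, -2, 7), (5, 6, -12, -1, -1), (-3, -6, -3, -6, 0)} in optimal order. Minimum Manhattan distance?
157
(one optimal route: (-5, 4, 10, 5, 4) → (-6, -11, 12, 2, 12) → (2, -9, -10, 5, 6) → (-3, -6, -3, -6, 0) → (-6, 5, -4, -2, 7) → (5, 6, -12, -1, -1))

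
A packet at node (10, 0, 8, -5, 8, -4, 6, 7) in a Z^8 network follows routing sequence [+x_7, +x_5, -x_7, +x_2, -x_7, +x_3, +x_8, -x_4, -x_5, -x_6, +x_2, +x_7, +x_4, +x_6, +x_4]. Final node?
(10, 2, 9, -4, 8, -4, 6, 8)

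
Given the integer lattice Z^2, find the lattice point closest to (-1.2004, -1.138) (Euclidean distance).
(-1, -1)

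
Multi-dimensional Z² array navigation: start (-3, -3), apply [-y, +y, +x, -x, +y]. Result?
(-3, -2)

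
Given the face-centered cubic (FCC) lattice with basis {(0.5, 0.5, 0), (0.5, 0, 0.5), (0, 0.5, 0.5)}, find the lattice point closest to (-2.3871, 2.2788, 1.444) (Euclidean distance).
(-2.5, 2, 1.5)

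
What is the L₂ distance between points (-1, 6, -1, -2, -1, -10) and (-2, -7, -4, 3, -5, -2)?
16.8523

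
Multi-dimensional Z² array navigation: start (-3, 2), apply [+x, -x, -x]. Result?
(-4, 2)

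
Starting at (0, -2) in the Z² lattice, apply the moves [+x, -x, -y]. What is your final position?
(0, -3)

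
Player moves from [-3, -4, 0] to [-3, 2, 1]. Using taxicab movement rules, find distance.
7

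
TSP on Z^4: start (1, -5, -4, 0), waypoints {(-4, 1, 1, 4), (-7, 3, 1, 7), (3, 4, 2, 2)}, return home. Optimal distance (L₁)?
64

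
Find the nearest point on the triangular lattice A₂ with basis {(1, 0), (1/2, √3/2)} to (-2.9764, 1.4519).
(-3, 1.732)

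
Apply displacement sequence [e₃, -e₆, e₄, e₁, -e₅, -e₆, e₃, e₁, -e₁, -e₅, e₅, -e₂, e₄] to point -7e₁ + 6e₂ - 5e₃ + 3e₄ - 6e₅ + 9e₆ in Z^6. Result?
(-6, 5, -3, 5, -7, 7)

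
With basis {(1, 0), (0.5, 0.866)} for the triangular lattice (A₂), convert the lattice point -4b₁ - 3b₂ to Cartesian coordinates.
(-5.5, -2.598)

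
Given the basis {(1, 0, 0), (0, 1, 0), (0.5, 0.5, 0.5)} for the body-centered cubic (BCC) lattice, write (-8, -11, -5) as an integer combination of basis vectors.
-3b₁ - 6b₂ - 10b₃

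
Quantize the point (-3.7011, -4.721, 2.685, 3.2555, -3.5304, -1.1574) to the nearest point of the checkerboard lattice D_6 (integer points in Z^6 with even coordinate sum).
(-4, -5, 3, 3, -4, -1)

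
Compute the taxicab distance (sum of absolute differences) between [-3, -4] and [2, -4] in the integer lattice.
5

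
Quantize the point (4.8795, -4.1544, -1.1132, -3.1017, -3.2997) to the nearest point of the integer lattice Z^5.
(5, -4, -1, -3, -3)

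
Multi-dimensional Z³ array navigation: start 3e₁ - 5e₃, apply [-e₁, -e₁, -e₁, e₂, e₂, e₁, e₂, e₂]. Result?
(1, 4, -5)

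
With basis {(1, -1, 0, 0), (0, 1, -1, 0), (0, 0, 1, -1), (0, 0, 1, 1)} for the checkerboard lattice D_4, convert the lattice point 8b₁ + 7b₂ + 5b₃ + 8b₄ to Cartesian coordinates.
(8, -1, 6, 3)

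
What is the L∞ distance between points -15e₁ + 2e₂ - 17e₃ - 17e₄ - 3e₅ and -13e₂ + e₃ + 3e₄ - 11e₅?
20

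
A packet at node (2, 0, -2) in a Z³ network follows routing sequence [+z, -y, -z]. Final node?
(2, -1, -2)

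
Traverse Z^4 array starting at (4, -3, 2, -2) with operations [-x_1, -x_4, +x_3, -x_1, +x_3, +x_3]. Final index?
(2, -3, 5, -3)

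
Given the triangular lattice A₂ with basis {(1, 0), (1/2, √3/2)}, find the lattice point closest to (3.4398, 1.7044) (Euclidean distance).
(3, 1.732)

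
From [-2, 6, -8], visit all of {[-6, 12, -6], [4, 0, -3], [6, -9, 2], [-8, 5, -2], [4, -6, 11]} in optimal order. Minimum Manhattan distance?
73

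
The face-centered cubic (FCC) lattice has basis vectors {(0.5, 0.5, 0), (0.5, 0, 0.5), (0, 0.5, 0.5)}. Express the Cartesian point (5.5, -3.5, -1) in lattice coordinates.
3b₁ + 8b₂ - 10b₃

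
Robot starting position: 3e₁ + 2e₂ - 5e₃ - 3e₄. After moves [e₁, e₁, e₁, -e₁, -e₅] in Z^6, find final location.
(5, 2, -5, -3, -1, 0)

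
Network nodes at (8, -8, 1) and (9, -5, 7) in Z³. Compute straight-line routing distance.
6.78233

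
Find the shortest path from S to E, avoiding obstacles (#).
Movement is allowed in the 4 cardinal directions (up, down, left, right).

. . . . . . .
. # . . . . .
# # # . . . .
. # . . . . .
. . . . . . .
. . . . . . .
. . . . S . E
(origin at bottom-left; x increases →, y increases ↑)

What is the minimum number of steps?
2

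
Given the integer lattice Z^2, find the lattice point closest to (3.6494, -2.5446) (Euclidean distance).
(4, -3)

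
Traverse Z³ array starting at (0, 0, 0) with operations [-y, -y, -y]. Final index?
(0, -3, 0)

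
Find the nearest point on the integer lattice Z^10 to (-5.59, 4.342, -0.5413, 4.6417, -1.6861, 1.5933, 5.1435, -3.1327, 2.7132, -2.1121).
(-6, 4, -1, 5, -2, 2, 5, -3, 3, -2)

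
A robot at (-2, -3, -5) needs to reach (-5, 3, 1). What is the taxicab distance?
15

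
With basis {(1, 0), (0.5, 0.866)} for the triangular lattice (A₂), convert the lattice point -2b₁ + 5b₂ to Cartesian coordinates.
(0.5, 4.33)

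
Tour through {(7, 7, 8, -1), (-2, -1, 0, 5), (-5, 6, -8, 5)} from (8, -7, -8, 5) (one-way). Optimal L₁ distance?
75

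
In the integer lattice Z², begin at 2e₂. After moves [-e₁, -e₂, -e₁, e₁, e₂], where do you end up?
(-1, 2)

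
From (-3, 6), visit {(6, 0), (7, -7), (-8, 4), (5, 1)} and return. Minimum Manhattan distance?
56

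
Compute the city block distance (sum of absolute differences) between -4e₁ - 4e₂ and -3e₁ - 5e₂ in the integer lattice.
2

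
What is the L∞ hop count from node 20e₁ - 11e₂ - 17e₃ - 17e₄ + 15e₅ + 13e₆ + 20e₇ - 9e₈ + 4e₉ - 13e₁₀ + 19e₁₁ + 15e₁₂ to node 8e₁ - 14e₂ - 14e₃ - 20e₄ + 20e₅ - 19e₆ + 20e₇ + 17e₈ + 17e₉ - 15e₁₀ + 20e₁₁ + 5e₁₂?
32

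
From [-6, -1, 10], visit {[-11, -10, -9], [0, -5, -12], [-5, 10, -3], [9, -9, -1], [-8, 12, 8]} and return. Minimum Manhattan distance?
142
(one optimal route: (-6, -1, 10) → (9, -9, -1) → (0, -5, -12) → (-11, -10, -9) → (-5, 10, -3) → (-8, 12, 8) → (-6, -1, 10))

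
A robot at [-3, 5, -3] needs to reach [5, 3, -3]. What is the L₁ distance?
10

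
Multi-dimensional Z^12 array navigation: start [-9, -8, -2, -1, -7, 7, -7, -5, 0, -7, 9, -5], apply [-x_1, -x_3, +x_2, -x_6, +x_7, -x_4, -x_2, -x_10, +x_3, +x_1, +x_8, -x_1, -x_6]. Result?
(-10, -8, -2, -2, -7, 5, -6, -4, 0, -8, 9, -5)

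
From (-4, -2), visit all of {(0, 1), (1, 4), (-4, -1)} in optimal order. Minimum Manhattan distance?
11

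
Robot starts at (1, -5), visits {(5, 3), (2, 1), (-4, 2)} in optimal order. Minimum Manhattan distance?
22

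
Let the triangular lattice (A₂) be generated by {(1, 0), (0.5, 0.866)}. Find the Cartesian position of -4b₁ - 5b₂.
(-6.5, -4.33)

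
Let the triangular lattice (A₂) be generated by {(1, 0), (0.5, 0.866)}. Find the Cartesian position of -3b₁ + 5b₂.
(-0.5, 4.33)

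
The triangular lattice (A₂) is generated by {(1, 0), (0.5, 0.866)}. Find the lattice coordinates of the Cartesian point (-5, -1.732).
-4b₁ - 2b₂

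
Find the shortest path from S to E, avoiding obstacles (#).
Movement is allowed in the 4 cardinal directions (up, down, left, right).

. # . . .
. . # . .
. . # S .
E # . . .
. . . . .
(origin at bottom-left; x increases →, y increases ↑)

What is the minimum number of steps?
6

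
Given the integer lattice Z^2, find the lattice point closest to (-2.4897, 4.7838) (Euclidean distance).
(-2, 5)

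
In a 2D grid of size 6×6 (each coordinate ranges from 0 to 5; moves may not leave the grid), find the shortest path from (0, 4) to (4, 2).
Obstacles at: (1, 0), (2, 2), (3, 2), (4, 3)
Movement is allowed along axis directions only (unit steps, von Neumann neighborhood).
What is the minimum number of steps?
8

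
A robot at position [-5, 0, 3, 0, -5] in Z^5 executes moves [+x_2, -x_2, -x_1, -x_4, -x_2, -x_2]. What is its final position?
(-6, -2, 3, -1, -5)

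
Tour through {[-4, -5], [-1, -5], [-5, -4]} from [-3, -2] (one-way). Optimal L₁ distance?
9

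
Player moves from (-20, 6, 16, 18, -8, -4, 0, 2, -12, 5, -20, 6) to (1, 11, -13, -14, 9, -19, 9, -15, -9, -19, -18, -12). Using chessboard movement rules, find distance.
32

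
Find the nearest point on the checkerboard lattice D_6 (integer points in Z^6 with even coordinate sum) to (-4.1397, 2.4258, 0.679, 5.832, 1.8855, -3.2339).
(-4, 2, 1, 6, 2, -3)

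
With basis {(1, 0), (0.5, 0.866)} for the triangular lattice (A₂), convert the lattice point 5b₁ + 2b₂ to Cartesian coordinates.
(6, 1.732)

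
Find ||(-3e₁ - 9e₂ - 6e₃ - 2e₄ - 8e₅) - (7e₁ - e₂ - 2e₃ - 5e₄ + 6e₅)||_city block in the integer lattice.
39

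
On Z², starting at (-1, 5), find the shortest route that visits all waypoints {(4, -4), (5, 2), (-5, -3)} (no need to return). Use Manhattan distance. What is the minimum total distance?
26
(one optimal route: (-1, 5) → (5, 2) → (4, -4) → (-5, -3))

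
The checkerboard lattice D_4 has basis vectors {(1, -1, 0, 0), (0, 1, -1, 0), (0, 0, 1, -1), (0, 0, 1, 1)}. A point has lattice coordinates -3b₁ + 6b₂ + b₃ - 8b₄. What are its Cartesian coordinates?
(-3, 9, -13, -9)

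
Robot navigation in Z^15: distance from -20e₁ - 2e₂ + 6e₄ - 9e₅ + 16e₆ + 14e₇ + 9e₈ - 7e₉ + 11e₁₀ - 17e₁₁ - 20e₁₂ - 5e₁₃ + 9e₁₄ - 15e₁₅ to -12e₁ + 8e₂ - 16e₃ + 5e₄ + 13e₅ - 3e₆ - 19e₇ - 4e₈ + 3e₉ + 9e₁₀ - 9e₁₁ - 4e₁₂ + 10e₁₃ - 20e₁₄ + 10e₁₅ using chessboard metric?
33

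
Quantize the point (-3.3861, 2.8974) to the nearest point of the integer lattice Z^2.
(-3, 3)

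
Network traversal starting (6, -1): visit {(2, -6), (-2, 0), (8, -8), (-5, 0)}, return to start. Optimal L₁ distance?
42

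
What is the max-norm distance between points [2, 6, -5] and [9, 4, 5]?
10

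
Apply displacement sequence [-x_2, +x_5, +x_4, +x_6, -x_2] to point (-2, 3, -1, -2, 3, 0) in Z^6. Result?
(-2, 1, -1, -1, 4, 1)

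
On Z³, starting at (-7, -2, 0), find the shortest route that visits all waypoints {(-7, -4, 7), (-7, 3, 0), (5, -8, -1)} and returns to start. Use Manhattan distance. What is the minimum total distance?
62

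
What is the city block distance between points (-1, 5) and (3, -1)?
10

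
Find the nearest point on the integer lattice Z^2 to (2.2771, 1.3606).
(2, 1)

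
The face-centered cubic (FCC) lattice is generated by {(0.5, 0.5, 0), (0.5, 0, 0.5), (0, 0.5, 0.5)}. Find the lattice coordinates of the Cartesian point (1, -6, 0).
-5b₁ + 7b₂ - 7b₃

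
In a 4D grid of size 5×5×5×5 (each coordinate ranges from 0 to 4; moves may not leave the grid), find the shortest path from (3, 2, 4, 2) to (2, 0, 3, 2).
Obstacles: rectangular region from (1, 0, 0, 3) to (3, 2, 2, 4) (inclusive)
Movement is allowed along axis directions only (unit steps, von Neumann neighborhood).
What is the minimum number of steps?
4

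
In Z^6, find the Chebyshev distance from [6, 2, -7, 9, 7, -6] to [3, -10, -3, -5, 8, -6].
14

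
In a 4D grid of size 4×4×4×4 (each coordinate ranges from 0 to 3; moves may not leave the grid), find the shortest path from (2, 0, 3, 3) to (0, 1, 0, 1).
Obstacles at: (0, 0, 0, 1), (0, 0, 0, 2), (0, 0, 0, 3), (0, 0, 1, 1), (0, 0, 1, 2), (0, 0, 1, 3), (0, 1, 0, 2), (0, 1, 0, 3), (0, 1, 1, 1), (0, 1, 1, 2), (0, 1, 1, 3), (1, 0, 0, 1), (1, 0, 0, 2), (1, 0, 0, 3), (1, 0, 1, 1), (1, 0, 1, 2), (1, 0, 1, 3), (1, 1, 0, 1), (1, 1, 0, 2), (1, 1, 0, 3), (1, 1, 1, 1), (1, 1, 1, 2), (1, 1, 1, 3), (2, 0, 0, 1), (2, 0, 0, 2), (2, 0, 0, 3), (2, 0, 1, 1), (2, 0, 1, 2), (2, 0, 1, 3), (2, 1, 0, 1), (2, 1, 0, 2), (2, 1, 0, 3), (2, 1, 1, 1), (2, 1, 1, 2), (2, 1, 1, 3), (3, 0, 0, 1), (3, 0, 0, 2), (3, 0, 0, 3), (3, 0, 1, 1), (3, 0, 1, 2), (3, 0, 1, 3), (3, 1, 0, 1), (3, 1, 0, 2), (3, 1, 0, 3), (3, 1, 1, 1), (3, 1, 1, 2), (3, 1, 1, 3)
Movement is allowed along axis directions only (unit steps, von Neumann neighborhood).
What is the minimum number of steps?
10
(one shortest path: (2, 0, 3, 3) → (1, 0, 3, 3) → (0, 0, 3, 3) → (0, 1, 3, 3) → (0, 2, 3, 3) → (0, 2, 2, 3) → (0, 2, 1, 3) → (0, 2, 0, 3) → (0, 2, 0, 2) → (0, 2, 0, 1) → (0, 1, 0, 1))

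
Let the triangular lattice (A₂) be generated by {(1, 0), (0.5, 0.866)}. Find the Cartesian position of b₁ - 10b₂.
(-4, -8.66)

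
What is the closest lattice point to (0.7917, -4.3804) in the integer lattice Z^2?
(1, -4)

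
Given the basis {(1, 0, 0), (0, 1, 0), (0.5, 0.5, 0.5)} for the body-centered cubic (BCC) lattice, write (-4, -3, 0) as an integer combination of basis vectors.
-4b₁ - 3b₂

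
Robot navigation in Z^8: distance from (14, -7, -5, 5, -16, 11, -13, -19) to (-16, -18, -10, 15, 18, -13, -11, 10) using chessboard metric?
34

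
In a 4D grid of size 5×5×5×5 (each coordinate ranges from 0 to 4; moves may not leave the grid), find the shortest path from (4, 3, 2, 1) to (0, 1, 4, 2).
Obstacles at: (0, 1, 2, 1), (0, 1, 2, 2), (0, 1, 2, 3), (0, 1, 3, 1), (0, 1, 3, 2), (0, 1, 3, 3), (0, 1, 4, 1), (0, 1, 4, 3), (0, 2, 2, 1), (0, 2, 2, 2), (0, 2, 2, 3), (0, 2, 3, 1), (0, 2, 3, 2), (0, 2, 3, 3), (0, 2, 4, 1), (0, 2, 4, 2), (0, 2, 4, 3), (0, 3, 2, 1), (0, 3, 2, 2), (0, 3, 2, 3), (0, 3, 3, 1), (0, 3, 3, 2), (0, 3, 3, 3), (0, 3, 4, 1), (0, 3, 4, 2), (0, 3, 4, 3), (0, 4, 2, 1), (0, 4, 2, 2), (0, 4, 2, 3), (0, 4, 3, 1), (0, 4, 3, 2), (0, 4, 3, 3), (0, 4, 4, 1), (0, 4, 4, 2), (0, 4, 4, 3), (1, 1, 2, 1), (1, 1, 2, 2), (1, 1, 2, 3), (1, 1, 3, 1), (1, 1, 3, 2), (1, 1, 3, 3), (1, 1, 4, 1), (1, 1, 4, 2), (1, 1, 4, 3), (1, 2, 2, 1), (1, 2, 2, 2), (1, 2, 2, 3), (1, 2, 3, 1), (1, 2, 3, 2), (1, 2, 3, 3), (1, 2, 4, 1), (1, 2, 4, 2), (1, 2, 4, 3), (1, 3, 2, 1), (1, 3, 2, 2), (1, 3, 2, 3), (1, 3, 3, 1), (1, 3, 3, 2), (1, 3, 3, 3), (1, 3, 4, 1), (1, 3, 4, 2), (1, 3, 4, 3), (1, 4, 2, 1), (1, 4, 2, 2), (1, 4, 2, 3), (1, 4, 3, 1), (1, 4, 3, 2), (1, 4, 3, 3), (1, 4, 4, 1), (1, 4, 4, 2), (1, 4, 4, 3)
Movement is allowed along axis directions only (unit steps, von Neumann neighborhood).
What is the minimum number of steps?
11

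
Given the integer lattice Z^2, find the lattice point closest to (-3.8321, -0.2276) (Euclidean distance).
(-4, 0)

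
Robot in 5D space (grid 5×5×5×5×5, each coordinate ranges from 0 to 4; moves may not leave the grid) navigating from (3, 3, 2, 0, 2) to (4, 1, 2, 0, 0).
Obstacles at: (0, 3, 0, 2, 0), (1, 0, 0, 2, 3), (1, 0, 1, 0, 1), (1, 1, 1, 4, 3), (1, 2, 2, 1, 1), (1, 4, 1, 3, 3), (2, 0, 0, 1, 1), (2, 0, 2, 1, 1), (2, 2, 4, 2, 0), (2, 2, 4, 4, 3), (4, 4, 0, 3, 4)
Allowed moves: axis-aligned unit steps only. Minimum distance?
5
(one shortest path: (3, 3, 2, 0, 2) → (4, 3, 2, 0, 2) → (4, 2, 2, 0, 2) → (4, 1, 2, 0, 2) → (4, 1, 2, 0, 1) → (4, 1, 2, 0, 0))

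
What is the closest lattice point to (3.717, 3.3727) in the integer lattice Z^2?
(4, 3)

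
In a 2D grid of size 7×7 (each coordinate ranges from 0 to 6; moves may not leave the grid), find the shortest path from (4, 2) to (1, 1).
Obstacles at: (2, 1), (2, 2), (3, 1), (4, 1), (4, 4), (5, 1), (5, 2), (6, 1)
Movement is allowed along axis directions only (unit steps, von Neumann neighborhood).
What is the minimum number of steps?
6
(one shortest path: (4, 2) → (3, 2) → (3, 3) → (2, 3) → (1, 3) → (1, 2) → (1, 1))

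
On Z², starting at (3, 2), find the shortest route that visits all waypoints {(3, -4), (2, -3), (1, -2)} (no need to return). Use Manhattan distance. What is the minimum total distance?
10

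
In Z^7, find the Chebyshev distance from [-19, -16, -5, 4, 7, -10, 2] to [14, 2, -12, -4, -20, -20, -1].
33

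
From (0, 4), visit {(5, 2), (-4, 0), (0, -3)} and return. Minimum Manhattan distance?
32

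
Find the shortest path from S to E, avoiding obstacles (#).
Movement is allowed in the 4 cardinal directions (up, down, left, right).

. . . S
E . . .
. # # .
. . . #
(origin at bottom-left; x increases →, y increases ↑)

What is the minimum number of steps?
4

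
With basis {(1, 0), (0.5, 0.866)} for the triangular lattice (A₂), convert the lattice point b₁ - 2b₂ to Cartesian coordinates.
(0, -1.732)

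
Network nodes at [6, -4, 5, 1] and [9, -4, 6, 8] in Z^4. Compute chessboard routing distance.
7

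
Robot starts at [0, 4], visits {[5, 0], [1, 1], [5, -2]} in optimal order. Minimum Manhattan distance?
11
(one optimal route: (0, 4) → (1, 1) → (5, 0) → (5, -2))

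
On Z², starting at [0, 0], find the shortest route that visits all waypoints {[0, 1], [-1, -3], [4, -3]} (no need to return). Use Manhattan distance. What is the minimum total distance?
11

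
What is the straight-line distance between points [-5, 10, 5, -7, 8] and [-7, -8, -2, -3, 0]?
21.3776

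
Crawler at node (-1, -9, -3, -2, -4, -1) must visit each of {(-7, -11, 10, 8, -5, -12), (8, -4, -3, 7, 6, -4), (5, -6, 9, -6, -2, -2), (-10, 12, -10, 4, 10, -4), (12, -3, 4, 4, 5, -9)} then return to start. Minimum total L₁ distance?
252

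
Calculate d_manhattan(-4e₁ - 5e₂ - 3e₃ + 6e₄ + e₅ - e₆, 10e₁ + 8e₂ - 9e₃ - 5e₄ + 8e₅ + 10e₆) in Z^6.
62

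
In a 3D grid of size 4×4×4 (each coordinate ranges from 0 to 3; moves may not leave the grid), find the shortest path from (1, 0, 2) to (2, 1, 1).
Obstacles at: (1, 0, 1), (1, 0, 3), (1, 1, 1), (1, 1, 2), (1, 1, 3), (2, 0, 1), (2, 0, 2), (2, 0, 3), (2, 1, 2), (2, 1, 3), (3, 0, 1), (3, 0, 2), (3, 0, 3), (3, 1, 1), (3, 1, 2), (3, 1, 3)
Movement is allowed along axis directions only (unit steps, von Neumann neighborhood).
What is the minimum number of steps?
7
(one shortest path: (1, 0, 2) → (0, 0, 2) → (0, 1, 2) → (0, 2, 2) → (1, 2, 2) → (2, 2, 2) → (2, 2, 1) → (2, 1, 1))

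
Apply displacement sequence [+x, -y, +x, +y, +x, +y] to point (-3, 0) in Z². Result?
(0, 1)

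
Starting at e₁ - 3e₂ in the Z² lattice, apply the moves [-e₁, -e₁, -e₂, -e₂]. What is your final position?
(-1, -5)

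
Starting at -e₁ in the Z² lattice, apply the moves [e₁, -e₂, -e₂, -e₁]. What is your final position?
(-1, -2)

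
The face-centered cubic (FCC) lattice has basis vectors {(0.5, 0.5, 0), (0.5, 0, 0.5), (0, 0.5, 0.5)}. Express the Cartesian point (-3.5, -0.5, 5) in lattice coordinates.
-9b₁ + 2b₂ + 8b₃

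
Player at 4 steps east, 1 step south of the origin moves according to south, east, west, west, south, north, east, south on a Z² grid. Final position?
(4, -3)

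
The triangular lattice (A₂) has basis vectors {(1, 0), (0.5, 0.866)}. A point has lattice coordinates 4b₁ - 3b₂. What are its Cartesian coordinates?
(2.5, -2.598)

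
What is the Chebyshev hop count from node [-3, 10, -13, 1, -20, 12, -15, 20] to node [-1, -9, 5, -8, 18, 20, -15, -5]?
38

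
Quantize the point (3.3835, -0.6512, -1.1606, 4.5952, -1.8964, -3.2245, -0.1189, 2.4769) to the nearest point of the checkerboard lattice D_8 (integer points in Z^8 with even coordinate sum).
(3, -1, -1, 5, -2, -3, 0, 3)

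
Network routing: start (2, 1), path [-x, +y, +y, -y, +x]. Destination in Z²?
(2, 2)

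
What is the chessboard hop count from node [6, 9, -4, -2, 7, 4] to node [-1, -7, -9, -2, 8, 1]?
16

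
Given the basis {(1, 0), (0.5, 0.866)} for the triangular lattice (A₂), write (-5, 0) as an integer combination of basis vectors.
-5b₁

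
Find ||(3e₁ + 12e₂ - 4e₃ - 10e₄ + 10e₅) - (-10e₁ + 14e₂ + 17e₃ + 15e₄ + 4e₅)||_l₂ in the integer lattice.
35.7071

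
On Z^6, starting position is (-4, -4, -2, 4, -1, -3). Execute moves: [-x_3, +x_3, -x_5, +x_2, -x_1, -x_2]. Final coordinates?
(-5, -4, -2, 4, -2, -3)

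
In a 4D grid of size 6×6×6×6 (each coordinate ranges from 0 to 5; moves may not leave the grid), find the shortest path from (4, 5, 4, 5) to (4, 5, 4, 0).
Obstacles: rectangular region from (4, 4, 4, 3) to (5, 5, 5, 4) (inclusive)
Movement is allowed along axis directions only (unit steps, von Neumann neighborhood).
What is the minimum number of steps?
7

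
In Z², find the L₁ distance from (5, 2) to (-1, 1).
7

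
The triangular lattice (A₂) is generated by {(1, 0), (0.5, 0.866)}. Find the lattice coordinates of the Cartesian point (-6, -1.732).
-5b₁ - 2b₂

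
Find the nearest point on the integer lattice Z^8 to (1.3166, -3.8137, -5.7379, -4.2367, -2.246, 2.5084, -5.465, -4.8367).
(1, -4, -6, -4, -2, 3, -5, -5)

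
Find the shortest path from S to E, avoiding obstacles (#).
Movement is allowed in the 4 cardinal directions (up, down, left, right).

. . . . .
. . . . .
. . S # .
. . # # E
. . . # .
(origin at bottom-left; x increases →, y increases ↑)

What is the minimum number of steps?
5
(one shortest path: (2, 2) → (2, 3) → (3, 3) → (4, 3) → (4, 2) → (4, 1))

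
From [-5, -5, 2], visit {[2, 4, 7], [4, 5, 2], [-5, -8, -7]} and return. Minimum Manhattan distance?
72
(one optimal route: (-5, -5, 2) → (2, 4, 7) → (4, 5, 2) → (-5, -8, -7) → (-5, -5, 2))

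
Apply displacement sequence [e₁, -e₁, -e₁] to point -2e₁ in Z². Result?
(-3, 0)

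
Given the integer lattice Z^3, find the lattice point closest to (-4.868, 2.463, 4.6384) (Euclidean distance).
(-5, 2, 5)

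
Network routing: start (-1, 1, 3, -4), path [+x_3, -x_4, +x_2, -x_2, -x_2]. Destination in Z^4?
(-1, 0, 4, -5)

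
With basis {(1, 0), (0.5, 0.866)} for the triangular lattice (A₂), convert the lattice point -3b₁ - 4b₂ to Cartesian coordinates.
(-5, -3.464)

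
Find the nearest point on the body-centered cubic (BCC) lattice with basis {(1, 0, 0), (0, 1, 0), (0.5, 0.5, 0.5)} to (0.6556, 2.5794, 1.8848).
(0.5, 2.5, 1.5)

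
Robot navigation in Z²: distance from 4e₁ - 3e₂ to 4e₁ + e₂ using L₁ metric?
4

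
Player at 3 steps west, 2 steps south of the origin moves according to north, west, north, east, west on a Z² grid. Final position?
(-4, 0)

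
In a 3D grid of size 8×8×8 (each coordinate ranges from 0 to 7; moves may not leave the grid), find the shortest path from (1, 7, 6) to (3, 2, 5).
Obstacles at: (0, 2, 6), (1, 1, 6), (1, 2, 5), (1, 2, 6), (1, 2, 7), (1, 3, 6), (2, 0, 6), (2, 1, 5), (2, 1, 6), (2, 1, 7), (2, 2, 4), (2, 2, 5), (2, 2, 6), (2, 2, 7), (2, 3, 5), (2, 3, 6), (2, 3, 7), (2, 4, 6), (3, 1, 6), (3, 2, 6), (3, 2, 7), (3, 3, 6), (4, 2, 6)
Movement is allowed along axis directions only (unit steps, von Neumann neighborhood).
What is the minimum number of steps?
8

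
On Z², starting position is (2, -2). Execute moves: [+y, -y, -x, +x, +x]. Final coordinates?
(3, -2)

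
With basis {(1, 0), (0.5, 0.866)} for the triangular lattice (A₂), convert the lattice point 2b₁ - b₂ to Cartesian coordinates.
(1.5, -0.866)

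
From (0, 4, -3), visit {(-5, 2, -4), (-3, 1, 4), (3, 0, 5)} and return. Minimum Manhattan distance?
42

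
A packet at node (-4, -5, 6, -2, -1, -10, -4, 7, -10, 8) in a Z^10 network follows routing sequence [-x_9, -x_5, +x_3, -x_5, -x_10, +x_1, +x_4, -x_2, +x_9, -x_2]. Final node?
(-3, -7, 7, -1, -3, -10, -4, 7, -10, 7)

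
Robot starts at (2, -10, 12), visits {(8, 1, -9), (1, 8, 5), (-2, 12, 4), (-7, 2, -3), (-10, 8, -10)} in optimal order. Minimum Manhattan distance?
98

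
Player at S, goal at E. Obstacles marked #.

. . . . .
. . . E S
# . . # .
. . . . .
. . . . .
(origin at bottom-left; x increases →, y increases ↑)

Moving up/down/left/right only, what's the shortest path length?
1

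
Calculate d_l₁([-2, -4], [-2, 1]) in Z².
5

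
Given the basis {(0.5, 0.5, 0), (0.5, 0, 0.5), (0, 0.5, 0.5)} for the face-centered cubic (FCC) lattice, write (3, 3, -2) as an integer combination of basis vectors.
8b₁ - 2b₂ - 2b₃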